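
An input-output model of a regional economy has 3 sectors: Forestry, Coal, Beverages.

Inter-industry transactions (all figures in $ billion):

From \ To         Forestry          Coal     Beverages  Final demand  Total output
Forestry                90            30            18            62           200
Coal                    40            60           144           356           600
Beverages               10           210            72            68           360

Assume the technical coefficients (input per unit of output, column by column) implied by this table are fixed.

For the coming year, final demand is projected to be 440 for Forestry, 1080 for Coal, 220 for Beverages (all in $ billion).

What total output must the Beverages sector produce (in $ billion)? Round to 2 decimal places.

Technical coefficients a_ij = z_ij / X_j:
  a_FF = 90/200 = 0.45, a_CF = 40/200 = 0.20, a_BF = 10/200 = 0.05
  a_FC = 30/600 = 0.05, a_CC = 60/600 = 0.10, a_BC = 210/600 = 0.35
  a_FB = 18/360 = 0.05, a_CB = 144/360 = 0.40, a_BB = 72/360 = 0.20
I − A =
  [   0.55    -0.05    -0.05]
  [  -0.20     0.90    -0.40]
  [  -0.05    -0.35     0.80]
Cofactors of I−A, C_ij = (−1)^(i+j)·(minor ij) (rows/columns in the sector order above):
  C_11 = (0.90)(0.80) − (-0.40)(-0.35) = 0.5800
  C_12 = −[(-0.20)(0.80) − (-0.40)(-0.05)] = 0.1800
  C_13 = (-0.20)(-0.35) − (0.90)(-0.05) = 0.1150
  C_21 = −[(-0.05)(0.80) − (-0.05)(-0.35)] = 0.0575
  C_22 = (0.55)(0.80) − (-0.05)(-0.05) = 0.4375
  C_23 = −[(0.55)(-0.35) − (-0.05)(-0.05)] = 0.1950
  C_31 = (-0.05)(-0.40) − (-0.05)(0.90) = 0.0650
  C_32 = −[(0.55)(-0.40) − (-0.05)(-0.20)] = 0.2300
  C_33 = (0.55)(0.90) − (-0.05)(-0.20) = 0.4850
det(I−A) = Σ_j (I−A)_1j·C_1j = (0.55)(0.5800) + (-0.05)(0.1800) + (-0.05)(0.1150) = 0.30425
adj(I−A) = Cᵀ =
  [ 0.5800   0.0575   0.0650]
  [ 0.1800   0.4375   0.2300]
  [ 0.1150   0.1950   0.4850]
(I − A)⁻¹ = adj(I−A) / det(I−A) ≈
  [   1.9063     0.1890     0.2136]
  [   0.5916     1.4380     0.7560]
  [   0.3780     0.6409     1.5941]
x = (I − A)⁻¹ d = adj(I−A)·d / det(I−A), with det(I−A) = 0.30425:
  x_F = (0.5800·440 + 0.0575·1080 + 0.0650·220) / 0.30425 = 331.60 / 0.30425 ≈ 1089.89
  x_C = (0.1800·440 + 0.4375·1080 + 0.2300·220) / 0.30425 = 602.30 / 0.30425 ≈ 1979.62
  x_B = (0.1150·440 + 0.1950·1080 + 0.4850·220) / 0.30425 = 367.90 / 0.30425 ≈ 1209.20

x_B = 1209.20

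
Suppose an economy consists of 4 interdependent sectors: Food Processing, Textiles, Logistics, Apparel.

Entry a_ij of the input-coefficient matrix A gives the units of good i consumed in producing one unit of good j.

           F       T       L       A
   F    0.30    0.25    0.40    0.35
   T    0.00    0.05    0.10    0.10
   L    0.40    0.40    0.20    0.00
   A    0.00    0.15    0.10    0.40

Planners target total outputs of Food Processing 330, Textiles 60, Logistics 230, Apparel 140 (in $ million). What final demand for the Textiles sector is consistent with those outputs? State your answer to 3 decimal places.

I − A =
  [   0.70    -0.25    -0.40    -0.35]
  [   0.00     0.95    -0.10    -0.10]
  [  -0.40    -0.40     0.80     0.00]
  [   0.00    -0.15    -0.10     0.60]
d = (I − A) x:
  d_F = (+0.70)·330 + (-0.25)·60 + (-0.40)·230 + (-0.35)·140 = 75.000
  d_T = (+0.00)·330 + (+0.95)·60 + (-0.10)·230 + (-0.10)·140 = 20.000
  d_L = (-0.40)·330 + (-0.40)·60 + (+0.80)·230 + (+0.00)·140 = 28.000
  d_A = (+0.00)·330 + (-0.15)·60 + (-0.10)·230 + (+0.60)·140 = 52.000

d_T = 20.000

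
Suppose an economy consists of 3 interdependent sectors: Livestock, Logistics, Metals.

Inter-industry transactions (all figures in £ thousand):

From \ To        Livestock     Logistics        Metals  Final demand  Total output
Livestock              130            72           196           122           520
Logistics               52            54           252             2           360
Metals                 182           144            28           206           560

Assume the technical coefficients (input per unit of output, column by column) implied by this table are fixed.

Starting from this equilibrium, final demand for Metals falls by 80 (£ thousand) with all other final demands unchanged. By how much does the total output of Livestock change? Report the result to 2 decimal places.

Technical coefficients a_ij = z_ij / X_j:
  a_11 = 130/520 = 0.25, a_21 = 52/520 = 0.10, a_31 = 182/520 = 0.35
  a_12 = 72/360 = 0.20, a_22 = 54/360 = 0.15, a_32 = 144/360 = 0.40
  a_13 = 196/560 = 0.35, a_23 = 252/560 = 0.45, a_33 = 28/560 = 0.05
I − A =
  [   0.75    -0.20    -0.35]
  [  -0.10     0.85    -0.45]
  [  -0.35    -0.40     0.95]
Cofactors of I−A, C_ij = (−1)^(i+j)·(minor ij) (rows/columns in the sector order above):
  C_11 = (0.85)(0.95) − (-0.45)(-0.40) = 0.6275
  C_12 = −[(-0.10)(0.95) − (-0.45)(-0.35)] = 0.2525
  C_13 = (-0.10)(-0.40) − (0.85)(-0.35) = 0.3375
  C_21 = −[(-0.20)(0.95) − (-0.35)(-0.40)] = 0.3300
  C_22 = (0.75)(0.95) − (-0.35)(-0.35) = 0.5900
  C_23 = −[(0.75)(-0.40) − (-0.20)(-0.35)] = 0.3700
  C_31 = (-0.20)(-0.45) − (-0.35)(0.85) = 0.3875
  C_32 = −[(0.75)(-0.45) − (-0.35)(-0.10)] = 0.3725
  C_33 = (0.75)(0.85) − (-0.20)(-0.10) = 0.6175
det(I−A) = Σ_j (I−A)_1j·C_1j = (0.75)(0.6275) + (-0.20)(0.2525) + (-0.35)(0.3375) = 0.3020
adj(I−A) = Cᵀ =
  [ 0.6275   0.3300   0.3875]
  [ 0.2525   0.5900   0.3725]
  [ 0.3375   0.3700   0.6175]
(I − A)⁻¹ = adj(I−A) / det(I−A) ≈
  [   2.0778     1.0927     1.2831]
  [   0.8361     1.9536     1.2334]
  [   1.1175     1.2252     2.0447]
Δx = (I − A)⁻¹ Δd with Δd having -80 in the Metals component and 0 elsewhere.
So Δx_1 = L_13 · (-80), where L_13 = adj(I−A)_13 / det(I−A) = 0.3875 / 0.3020.
Δx_1 = 0.3875 × (-80) / 0.3020 = -31.00 / 0.3020 ≈ -102.65.

Δx_1 = -102.65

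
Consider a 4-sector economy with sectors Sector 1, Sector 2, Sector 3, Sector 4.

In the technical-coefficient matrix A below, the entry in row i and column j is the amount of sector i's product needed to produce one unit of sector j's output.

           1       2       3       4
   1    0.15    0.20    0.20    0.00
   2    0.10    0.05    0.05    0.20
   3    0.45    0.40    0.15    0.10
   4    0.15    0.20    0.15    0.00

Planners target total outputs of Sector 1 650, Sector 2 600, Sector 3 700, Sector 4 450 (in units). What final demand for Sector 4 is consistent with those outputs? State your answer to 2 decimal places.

I − A =
  [   0.85    -0.20    -0.20     0.00]
  [  -0.10     0.95    -0.05    -0.20]
  [  -0.45    -0.40     0.85    -0.10]
  [  -0.15    -0.20    -0.15     1.00]
d = (I − A) x:
  d_1 = (+0.85)·650 + (-0.20)·600 + (-0.20)·700 + (+0.00)·450 = 292.50
  d_2 = (-0.10)·650 + (+0.95)·600 + (-0.05)·700 + (-0.20)·450 = 380.00
  d_3 = (-0.45)·650 + (-0.40)·600 + (+0.85)·700 + (-0.10)·450 = 17.50
  d_4 = (-0.15)·650 + (-0.20)·600 + (-0.15)·700 + (+1.00)·450 = 127.50

d_4 = 127.50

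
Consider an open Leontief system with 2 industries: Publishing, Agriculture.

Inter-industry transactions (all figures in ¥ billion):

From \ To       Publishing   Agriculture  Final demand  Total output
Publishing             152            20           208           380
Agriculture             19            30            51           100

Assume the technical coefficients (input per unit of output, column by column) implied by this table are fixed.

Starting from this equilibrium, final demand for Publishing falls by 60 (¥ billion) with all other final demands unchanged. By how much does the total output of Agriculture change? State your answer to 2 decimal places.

Δx_A = -7.32

Technical coefficients a_ij = z_ij / X_j:
  a_PP = 152/380 = 0.40, a_AP = 19/380 = 0.05
  a_PA = 20/100 = 0.20, a_AA = 30/100 = 0.30
I − A =
  [   0.60    -0.20]
  [  -0.05     0.70]
det(I−A) = (0.60)(0.70) − (-0.20)(-0.05) = 0.4100
adj(I−A) = [[0.70, 0.20], [0.05, 0.60]]
(I − A)⁻¹ = adj(I−A) / det(I−A) ≈
  [   1.7073     0.4878]
  [   0.1220     1.4634]
Δx = (I − A)⁻¹ Δd with Δd having -60 in the Publishing component and 0 elsewhere.
So Δx_A = L_AP · (-60), where L_AP = adj(I−A)_AP / det(I−A) = 0.05 / 0.4100.
Δx_A = 0.05 × (-60) / 0.4100 = -3.00 / 0.4100 ≈ -7.32.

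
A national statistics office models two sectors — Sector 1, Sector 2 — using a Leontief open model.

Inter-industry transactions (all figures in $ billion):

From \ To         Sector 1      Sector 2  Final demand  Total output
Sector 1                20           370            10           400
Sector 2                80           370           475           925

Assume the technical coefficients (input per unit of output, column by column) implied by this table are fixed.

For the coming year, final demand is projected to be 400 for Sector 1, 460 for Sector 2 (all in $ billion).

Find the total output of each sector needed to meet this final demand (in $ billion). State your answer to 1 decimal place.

Technical coefficients a_ij = z_ij / X_j:
  a_11 = 20/400 = 0.05, a_21 = 80/400 = 0.20
  a_12 = 370/925 = 0.40, a_22 = 370/925 = 0.40
I − A =
  [   0.95    -0.40]
  [  -0.20     0.60]
det(I−A) = (0.95)(0.60) − (-0.40)(-0.20) = 0.4900
adj(I−A) = [[0.60, 0.40], [0.20, 0.95]]
(I − A)⁻¹ = adj(I−A) / det(I−A) ≈
  [   1.2245     0.8163]
  [   0.4082     1.9388]
x = (I − A)⁻¹ d = adj(I−A)·d / det(I−A), with det(I−A) = 0.4900:
  x_1 = (0.60·400 + 0.40·460) / 0.4900 = 424.00 / 0.4900 ≈ 865.3
  x_2 = (0.20·400 + 0.95·460) / 0.4900 = 517.00 / 0.4900 ≈ 1055.1

x_1 = 865.3, x_2 = 1055.1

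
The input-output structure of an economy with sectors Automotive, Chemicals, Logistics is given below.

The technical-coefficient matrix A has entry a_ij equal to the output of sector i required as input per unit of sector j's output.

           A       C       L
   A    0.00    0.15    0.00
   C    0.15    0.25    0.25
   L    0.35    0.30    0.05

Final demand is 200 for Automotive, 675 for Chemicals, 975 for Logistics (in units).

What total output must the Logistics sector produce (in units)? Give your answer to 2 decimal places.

x_L = 1672.89

I − A =
  [   1.00    -0.15     0.00]
  [  -0.15     0.75    -0.25]
  [  -0.35    -0.30     0.95]
Cofactors of I−A, C_ij = (−1)^(i+j)·(minor ij) (rows/columns in the sector order above):
  C_11 = (0.75)(0.95) − (-0.25)(-0.30) = 0.6375
  C_12 = −[(-0.15)(0.95) − (-0.25)(-0.35)] = 0.2300
  C_13 = (-0.15)(-0.30) − (0.75)(-0.35) = 0.3075
  C_21 = −[(-0.15)(0.95) − (0.00)(-0.30)] = 0.1425
  C_22 = (1.00)(0.95) − (0.00)(-0.35) = 0.9500
  C_23 = −[(1.00)(-0.30) − (-0.15)(-0.35)] = 0.3525
  C_31 = (-0.15)(-0.25) − (0.00)(0.75) = 0.0375
  C_32 = −[(1.00)(-0.25) − (0.00)(-0.15)] = 0.2500
  C_33 = (1.00)(0.75) − (-0.15)(-0.15) = 0.7275
det(I−A) = Σ_j (I−A)_1j·C_1j = (1.00)(0.6375) + (-0.15)(0.2300) + (0.00)(0.3075) = 0.6030
adj(I−A) = Cᵀ =
  [ 0.6375   0.1425   0.0375]
  [ 0.2300   0.9500   0.2500]
  [ 0.3075   0.3525   0.7275]
(I − A)⁻¹ = adj(I−A) / det(I−A) ≈
  [   1.0572     0.2363     0.0622]
  [   0.3814     1.5755     0.4146]
  [   0.5100     0.5846     1.2065]
x = (I − A)⁻¹ d = adj(I−A)·d / det(I−A), with det(I−A) = 0.6030:
  x_A = (0.6375·200 + 0.1425·675 + 0.0375·975) / 0.6030 = 260.25 / 0.6030 ≈ 431.59
  x_C = (0.2300·200 + 0.9500·675 + 0.2500·975) / 0.6030 = 931.00 / 0.6030 ≈ 1543.95
  x_L = (0.3075·200 + 0.3525·675 + 0.7275·975) / 0.6030 = 1008.75 / 0.6030 ≈ 1672.89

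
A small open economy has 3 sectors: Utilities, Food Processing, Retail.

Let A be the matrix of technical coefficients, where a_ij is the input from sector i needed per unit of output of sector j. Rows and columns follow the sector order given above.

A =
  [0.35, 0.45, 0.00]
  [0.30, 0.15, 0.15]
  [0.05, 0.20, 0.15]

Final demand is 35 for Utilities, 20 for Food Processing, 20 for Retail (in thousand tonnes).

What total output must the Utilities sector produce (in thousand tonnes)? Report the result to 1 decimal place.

I − A =
  [   0.65    -0.45     0.00]
  [  -0.30     0.85    -0.15]
  [  -0.05    -0.20     0.85]
Cofactors of I−A, C_ij = (−1)^(i+j)·(minor ij) (rows/columns in the sector order above):
  C_11 = (0.85)(0.85) − (-0.15)(-0.20) = 0.6925
  C_12 = −[(-0.30)(0.85) − (-0.15)(-0.05)] = 0.2625
  C_13 = (-0.30)(-0.20) − (0.85)(-0.05) = 0.1025
  C_21 = −[(-0.45)(0.85) − (0.00)(-0.20)] = 0.3825
  C_22 = (0.65)(0.85) − (0.00)(-0.05) = 0.5525
  C_23 = −[(0.65)(-0.20) − (-0.45)(-0.05)] = 0.1525
  C_31 = (-0.45)(-0.15) − (0.00)(0.85) = 0.0675
  C_32 = −[(0.65)(-0.15) − (0.00)(-0.30)] = 0.0975
  C_33 = (0.65)(0.85) − (-0.45)(-0.30) = 0.4175
det(I−A) = Σ_j (I−A)_1j·C_1j = (0.65)(0.6925) + (-0.45)(0.2625) + (0.00)(0.1025) = 0.3320
adj(I−A) = Cᵀ =
  [ 0.6925   0.3825   0.0675]
  [ 0.2625   0.5525   0.0975]
  [ 0.1025   0.1525   0.4175]
(I − A)⁻¹ = adj(I−A) / det(I−A) ≈
  [   2.0858     1.1521     0.2033]
  [   0.7907     1.6642     0.2937]
  [   0.3087     0.4593     1.2575]
x = (I − A)⁻¹ d = adj(I−A)·d / det(I−A), with det(I−A) = 0.3320:
  x_1 = (0.6925·35 + 0.3825·20 + 0.0675·20) / 0.3320 = 33.2375 / 0.3320 ≈ 100.1
  x_2 = (0.2625·35 + 0.5525·20 + 0.0975·20) / 0.3320 = 22.1875 / 0.3320 ≈ 66.8
  x_3 = (0.1025·35 + 0.1525·20 + 0.4175·20) / 0.3320 = 14.9875 / 0.3320 ≈ 45.1

x_1 = 100.1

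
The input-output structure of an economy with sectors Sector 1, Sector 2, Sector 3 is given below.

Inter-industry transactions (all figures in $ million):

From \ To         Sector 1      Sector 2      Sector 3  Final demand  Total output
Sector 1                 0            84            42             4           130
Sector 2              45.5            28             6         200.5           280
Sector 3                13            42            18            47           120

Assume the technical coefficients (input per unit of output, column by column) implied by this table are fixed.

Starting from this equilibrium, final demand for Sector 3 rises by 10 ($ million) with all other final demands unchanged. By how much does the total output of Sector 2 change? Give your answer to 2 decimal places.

Technical coefficients a_ij = z_ij / X_j:
  a_11 = 0/130 = 0.00, a_21 = 45.5/130 = 0.35, a_31 = 13/130 = 0.10
  a_12 = 84/280 = 0.30, a_22 = 28/280 = 0.10, a_32 = 42/280 = 0.15
  a_13 = 42/120 = 0.35, a_23 = 6/120 = 0.05, a_33 = 18/120 = 0.15
I − A =
  [   1.00    -0.30    -0.35]
  [  -0.35     0.90    -0.05]
  [  -0.10    -0.15     0.85]
Cofactors of I−A, C_ij = (−1)^(i+j)·(minor ij) (rows/columns in the sector order above):
  C_11 = (0.90)(0.85) − (-0.05)(-0.15) = 0.7575
  C_12 = −[(-0.35)(0.85) − (-0.05)(-0.10)] = 0.3025
  C_13 = (-0.35)(-0.15) − (0.90)(-0.10) = 0.1425
  C_21 = −[(-0.30)(0.85) − (-0.35)(-0.15)] = 0.3075
  C_22 = (1.00)(0.85) − (-0.35)(-0.10) = 0.8150
  C_23 = −[(1.00)(-0.15) − (-0.30)(-0.10)] = 0.1800
  C_31 = (-0.30)(-0.05) − (-0.35)(0.90) = 0.3300
  C_32 = −[(1.00)(-0.05) − (-0.35)(-0.35)] = 0.1725
  C_33 = (1.00)(0.90) − (-0.30)(-0.35) = 0.7950
det(I−A) = Σ_j (I−A)_1j·C_1j = (1.00)(0.7575) + (-0.30)(0.3025) + (-0.35)(0.1425) = 0.616875
adj(I−A) = Cᵀ =
  [ 0.7575   0.3075   0.3300]
  [ 0.3025   0.8150   0.1725]
  [ 0.1425   0.1800   0.7950]
(I − A)⁻¹ = adj(I−A) / det(I−A) ≈
  [   1.2280     0.4985     0.5350]
  [   0.4904     1.3212     0.2796]
  [   0.2310     0.2918     1.2888]
Δx = (I − A)⁻¹ Δd with Δd having +10 in the Sector 3 component and 0 elsewhere.
So Δx_2 = L_23 · (+10), where L_23 = adj(I−A)_23 / det(I−A) = 0.1725 / 0.616875.
Δx_2 = 0.1725 × (+10) / 0.616875 = 1.725 / 0.616875 ≈ 2.80.

Δx_2 = 2.80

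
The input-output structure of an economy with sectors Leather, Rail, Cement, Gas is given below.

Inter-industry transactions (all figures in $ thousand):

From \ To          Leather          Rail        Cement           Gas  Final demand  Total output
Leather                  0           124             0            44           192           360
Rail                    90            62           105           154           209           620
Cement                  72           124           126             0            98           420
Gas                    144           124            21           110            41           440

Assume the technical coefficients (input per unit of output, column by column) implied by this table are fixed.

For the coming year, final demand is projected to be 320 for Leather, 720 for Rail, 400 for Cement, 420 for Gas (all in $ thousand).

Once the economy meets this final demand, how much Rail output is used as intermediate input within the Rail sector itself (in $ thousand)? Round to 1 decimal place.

Technical coefficients a_ij = z_ij / X_j:
  a_11 = 0/360 = 0.00, a_21 = 90/360 = 0.25, a_31 = 72/360 = 0.20, a_41 = 144/360 = 0.40
  a_12 = 124/620 = 0.20, a_22 = 62/620 = 0.10, a_32 = 124/620 = 0.20, a_42 = 124/620 = 0.20
  a_13 = 0/420 = 0.00, a_23 = 105/420 = 0.25, a_33 = 126/420 = 0.30, a_43 = 21/420 = 0.05
  a_14 = 44/440 = 0.10, a_24 = 154/440 = 0.35, a_34 = 0/440 = 0.00, a_44 = 110/440 = 0.25
I − A =
  [   1.00    -0.20     0.00    -0.10]
  [  -0.25     0.90    -0.25    -0.35]
  [  -0.20    -0.20     0.70     0.00]
  [  -0.40    -0.20    -0.05     0.75]
Compute the cofactors C_ij = (−1)^(i+j)·(3×3 minor ij) of I−A; the adjugate is their transpose:
adj(I−A) = Cᵀ =
  [ 0.38250   0.12000   0.05050   0.10700]
  [ 0.27025   0.49600   0.19625   0.26750]
  [ 0.18650   0.17600   0.49850   0.10700]
  [ 0.28850   0.20800   0.11250   0.53500]
det(I−A) = Σ_j (I−A)_1j·C_1j = (1.00)(0.38250) + (-0.20)(0.27025) + (0.00)(0.18650) + (-0.10)(0.28850) = 0.2996
(I − A)⁻¹ = adj(I−A) / det(I−A) ≈
  [   1.2767     0.4005     0.1686     0.3571]
  [   0.9020     1.6555     0.6550     0.8929]
  [   0.6225     0.5874     1.6639     0.3571]
  [   0.9630     0.6943     0.3755     1.7857]
First solve x = (I − A)⁻¹ d = adj(I−A)·d / det(I−A); in particular x_2 = (0.27025·320 + 0.49600·720 + 0.19625·400 + 0.26750·420) / 0.2996 = 634.45 / 0.2996 ≈ 2117.657.
Intermediate flow from 2 to 2: z_22 = a_22 · x_2 = 0.10 × 634.45 / 0.2996 = 63.445 / 0.2996 ≈ 211.8.

z_22 = 211.8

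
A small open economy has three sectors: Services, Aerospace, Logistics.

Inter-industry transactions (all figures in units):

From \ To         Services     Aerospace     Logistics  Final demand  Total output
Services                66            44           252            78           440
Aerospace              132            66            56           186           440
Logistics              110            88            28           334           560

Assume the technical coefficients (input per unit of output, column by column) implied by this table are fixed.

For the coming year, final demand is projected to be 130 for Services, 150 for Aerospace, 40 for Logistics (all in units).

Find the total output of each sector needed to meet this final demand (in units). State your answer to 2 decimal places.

x_S = 282.74, x_A = 297.33, x_L = 179.11

Technical coefficients a_ij = z_ij / X_j:
  a_SS = 66/440 = 0.15, a_AS = 132/440 = 0.30, a_LS = 110/440 = 0.25
  a_SA = 44/440 = 0.10, a_AA = 66/440 = 0.15, a_LA = 88/440 = 0.20
  a_SL = 252/560 = 0.45, a_AL = 56/560 = 0.10, a_LL = 28/560 = 0.05
I − A =
  [   0.85    -0.10    -0.45]
  [  -0.30     0.85    -0.10]
  [  -0.25    -0.20     0.95]
Cofactors of I−A, C_ij = (−1)^(i+j)·(minor ij) (rows/columns in the sector order above):
  C_11 = (0.85)(0.95) − (-0.10)(-0.20) = 0.7875
  C_12 = −[(-0.30)(0.95) − (-0.10)(-0.25)] = 0.3100
  C_13 = (-0.30)(-0.20) − (0.85)(-0.25) = 0.2725
  C_21 = −[(-0.10)(0.95) − (-0.45)(-0.20)] = 0.1850
  C_22 = (0.85)(0.95) − (-0.45)(-0.25) = 0.6950
  C_23 = −[(0.85)(-0.20) − (-0.10)(-0.25)] = 0.1950
  C_31 = (-0.10)(-0.10) − (-0.45)(0.85) = 0.3925
  C_32 = −[(0.85)(-0.10) − (-0.45)(-0.30)] = 0.2200
  C_33 = (0.85)(0.85) − (-0.10)(-0.30) = 0.6925
det(I−A) = Σ_j (I−A)_1j·C_1j = (0.85)(0.7875) + (-0.10)(0.3100) + (-0.45)(0.2725) = 0.51575
adj(I−A) = Cᵀ =
  [ 0.7875   0.1850   0.3925]
  [ 0.3100   0.6950   0.2200]
  [ 0.2725   0.1950   0.6925]
(I − A)⁻¹ = adj(I−A) / det(I−A) ≈
  [   1.5269     0.3587     0.7610]
  [   0.6011     1.3476     0.4266]
  [   0.5284     0.3781     1.3427]
x = (I − A)⁻¹ d = adj(I−A)·d / det(I−A), with det(I−A) = 0.51575:
  x_S = (0.7875·130 + 0.1850·150 + 0.3925·40) / 0.51575 = 145.825 / 0.51575 ≈ 282.74
  x_A = (0.3100·130 + 0.6950·150 + 0.2200·40) / 0.51575 = 153.35 / 0.51575 ≈ 297.33
  x_L = (0.2725·130 + 0.1950·150 + 0.6925·40) / 0.51575 = 92.375 / 0.51575 ≈ 179.11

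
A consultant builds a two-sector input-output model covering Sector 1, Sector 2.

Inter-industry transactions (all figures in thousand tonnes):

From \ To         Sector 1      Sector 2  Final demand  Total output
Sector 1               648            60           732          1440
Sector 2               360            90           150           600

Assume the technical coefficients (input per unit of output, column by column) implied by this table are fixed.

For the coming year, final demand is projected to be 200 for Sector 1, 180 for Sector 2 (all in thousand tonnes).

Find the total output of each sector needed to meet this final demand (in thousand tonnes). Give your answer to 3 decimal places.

Technical coefficients a_ij = z_ij / X_j:
  a_11 = 648/1440 = 0.45, a_21 = 360/1440 = 0.25
  a_12 = 60/600 = 0.10, a_22 = 90/600 = 0.15
I − A =
  [   0.55    -0.10]
  [  -0.25     0.85]
det(I−A) = (0.55)(0.85) − (-0.10)(-0.25) = 0.4425
adj(I−A) = [[0.85, 0.10], [0.25, 0.55]]
(I − A)⁻¹ = adj(I−A) / det(I−A) ≈
  [   1.9209     0.2260]
  [   0.5650     1.2429]
x = (I − A)⁻¹ d = adj(I−A)·d / det(I−A), with det(I−A) = 0.4425:
  x_1 = (0.85·200 + 0.10·180) / 0.4425 = 188.00 / 0.4425 ≈ 424.859
  x_2 = (0.25·200 + 0.55·180) / 0.4425 = 149.00 / 0.4425 ≈ 336.723

x_1 = 424.859, x_2 = 336.723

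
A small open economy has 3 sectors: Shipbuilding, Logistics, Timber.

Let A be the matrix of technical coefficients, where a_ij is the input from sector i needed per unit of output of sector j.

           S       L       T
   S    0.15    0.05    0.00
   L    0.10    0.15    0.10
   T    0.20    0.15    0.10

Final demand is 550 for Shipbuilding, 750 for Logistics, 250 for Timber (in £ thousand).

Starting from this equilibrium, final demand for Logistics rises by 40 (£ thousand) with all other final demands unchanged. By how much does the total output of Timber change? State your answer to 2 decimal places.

Δx_T = 8.70

I − A =
  [   0.85    -0.05     0.00]
  [  -0.10     0.85    -0.10]
  [  -0.20    -0.15     0.90]
Cofactors of I−A, C_ij = (−1)^(i+j)·(minor ij) (rows/columns in the sector order above):
  C_11 = (0.85)(0.90) − (-0.10)(-0.15) = 0.7500
  C_12 = −[(-0.10)(0.90) − (-0.10)(-0.20)] = 0.1100
  C_13 = (-0.10)(-0.15) − (0.85)(-0.20) = 0.1850
  C_21 = −[(-0.05)(0.90) − (0.00)(-0.15)] = 0.0450
  C_22 = (0.85)(0.90) − (0.00)(-0.20) = 0.7650
  C_23 = −[(0.85)(-0.15) − (-0.05)(-0.20)] = 0.1375
  C_31 = (-0.05)(-0.10) − (0.00)(0.85) = 0.0050
  C_32 = −[(0.85)(-0.10) − (0.00)(-0.10)] = 0.0850
  C_33 = (0.85)(0.85) − (-0.05)(-0.10) = 0.7175
det(I−A) = Σ_j (I−A)_1j·C_1j = (0.85)(0.7500) + (-0.05)(0.1100) + (0.00)(0.1850) = 0.6320
adj(I−A) = Cᵀ =
  [ 0.7500   0.0450   0.0050]
  [ 0.1100   0.7650   0.0850]
  [ 0.1850   0.1375   0.7175]
(I − A)⁻¹ = adj(I−A) / det(I−A) ≈
  [   1.1867     0.0712     0.0079]
  [   0.1741     1.2104     0.1345]
  [   0.2927     0.2176     1.1353]
Δx = (I − A)⁻¹ Δd with Δd having +40 in the Logistics component and 0 elsewhere.
So Δx_T = L_TL · (+40), where L_TL = adj(I−A)_TL / det(I−A) = 0.1375 / 0.6320.
Δx_T = 0.1375 × (+40) / 0.6320 = 5.50 / 0.6320 ≈ 8.70.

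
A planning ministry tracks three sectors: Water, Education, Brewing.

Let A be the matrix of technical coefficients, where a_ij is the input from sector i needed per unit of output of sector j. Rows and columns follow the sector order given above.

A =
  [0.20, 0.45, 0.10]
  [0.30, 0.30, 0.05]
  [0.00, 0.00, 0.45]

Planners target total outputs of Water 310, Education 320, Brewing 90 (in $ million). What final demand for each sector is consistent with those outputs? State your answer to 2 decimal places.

d_1 = 95.00, d_2 = 126.50, d_3 = 49.50

I − A =
  [   0.80    -0.45    -0.10]
  [  -0.30     0.70    -0.05]
  [   0.00     0.00     0.55]
d = (I − A) x:
  d_1 = (+0.80)·310 + (-0.45)·320 + (-0.10)·90 = 95.00
  d_2 = (-0.30)·310 + (+0.70)·320 + (-0.05)·90 = 126.50
  d_3 = (+0.00)·310 + (+0.00)·320 + (+0.55)·90 = 49.50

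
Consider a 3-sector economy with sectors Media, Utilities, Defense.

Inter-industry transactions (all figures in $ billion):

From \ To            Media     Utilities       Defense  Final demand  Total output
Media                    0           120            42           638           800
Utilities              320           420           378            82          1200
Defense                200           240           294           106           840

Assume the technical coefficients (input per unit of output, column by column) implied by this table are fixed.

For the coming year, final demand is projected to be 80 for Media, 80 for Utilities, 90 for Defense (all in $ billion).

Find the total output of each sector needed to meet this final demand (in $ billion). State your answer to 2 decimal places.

x_M = 139.78, x_U = 434.79, x_D = 326.00

Technical coefficients a_ij = z_ij / X_j:
  a_MM = 0/800 = 0.00, a_UM = 320/800 = 0.40, a_DM = 200/800 = 0.25
  a_MU = 120/1200 = 0.10, a_UU = 420/1200 = 0.35, a_DU = 240/1200 = 0.20
  a_MD = 42/840 = 0.05, a_UD = 378/840 = 0.45, a_DD = 294/840 = 0.35
I − A =
  [   1.00    -0.10    -0.05]
  [  -0.40     0.65    -0.45]
  [  -0.25    -0.20     0.65]
Cofactors of I−A, C_ij = (−1)^(i+j)·(minor ij) (rows/columns in the sector order above):
  C_11 = (0.65)(0.65) − (-0.45)(-0.20) = 0.3325
  C_12 = −[(-0.40)(0.65) − (-0.45)(-0.25)] = 0.3725
  C_13 = (-0.40)(-0.20) − (0.65)(-0.25) = 0.2425
  C_21 = −[(-0.10)(0.65) − (-0.05)(-0.20)] = 0.0750
  C_22 = (1.00)(0.65) − (-0.05)(-0.25) = 0.6375
  C_23 = −[(1.00)(-0.20) − (-0.10)(-0.25)] = 0.2250
  C_31 = (-0.10)(-0.45) − (-0.05)(0.65) = 0.0775
  C_32 = −[(1.00)(-0.45) − (-0.05)(-0.40)] = 0.4700
  C_33 = (1.00)(0.65) − (-0.10)(-0.40) = 0.6100
det(I−A) = Σ_j (I−A)_1j·C_1j = (1.00)(0.3325) + (-0.10)(0.3725) + (-0.05)(0.2425) = 0.283125
adj(I−A) = Cᵀ =
  [ 0.3325   0.0750   0.0775]
  [ 0.3725   0.6375   0.4700]
  [ 0.2425   0.2250   0.6100]
(I − A)⁻¹ = adj(I−A) / det(I−A) ≈
  [   1.1744     0.2649     0.2737]
  [   1.3157     2.2517     1.6600]
  [   0.8565     0.7947     2.1545]
x = (I − A)⁻¹ d = adj(I−A)·d / det(I−A), with det(I−A) = 0.283125:
  x_M = (0.3325·80 + 0.0750·80 + 0.0775·90) / 0.283125 = 39.575 / 0.283125 ≈ 139.78
  x_U = (0.3725·80 + 0.6375·80 + 0.4700·90) / 0.283125 = 123.10 / 0.283125 ≈ 434.79
  x_D = (0.2425·80 + 0.2250·80 + 0.6100·90) / 0.283125 = 92.30 / 0.283125 ≈ 326.00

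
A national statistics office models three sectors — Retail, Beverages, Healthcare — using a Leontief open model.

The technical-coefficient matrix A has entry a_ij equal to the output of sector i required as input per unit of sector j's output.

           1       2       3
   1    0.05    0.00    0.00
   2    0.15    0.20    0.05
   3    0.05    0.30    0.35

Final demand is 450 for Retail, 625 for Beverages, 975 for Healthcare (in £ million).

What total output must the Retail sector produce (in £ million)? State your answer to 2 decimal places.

I − A =
  [   0.95     0.00     0.00]
  [  -0.15     0.80    -0.05]
  [  -0.05    -0.30     0.65]
Cofactors of I−A, C_ij = (−1)^(i+j)·(minor ij) (rows/columns in the sector order above):
  C_11 = (0.80)(0.65) − (-0.05)(-0.30) = 0.5050
  C_12 = −[(-0.15)(0.65) − (-0.05)(-0.05)] = 0.1000
  C_13 = (-0.15)(-0.30) − (0.80)(-0.05) = 0.0850
  C_21 = −[(0.00)(0.65) − (0.00)(-0.30)] = 0.0000
  C_22 = (0.95)(0.65) − (0.00)(-0.05) = 0.6175
  C_23 = −[(0.95)(-0.30) − (0.00)(-0.05)] = 0.2850
  C_31 = (0.00)(-0.05) − (0.00)(0.80) = 0.0000
  C_32 = −[(0.95)(-0.05) − (0.00)(-0.15)] = 0.0475
  C_33 = (0.95)(0.80) − (0.00)(-0.15) = 0.7600
det(I−A) = Σ_j (I−A)_1j·C_1j = (0.95)(0.5050) + (0.00)(0.1000) + (0.00)(0.0850) = 0.47975
adj(I−A) = Cᵀ =
  [ 0.5050   0.0000   0.0000]
  [ 0.1000   0.6175   0.0475]
  [ 0.0850   0.2850   0.7600]
(I − A)⁻¹ = adj(I−A) / det(I−A) ≈
  [   1.0526     0.0000     0.0000]
  [   0.2084     1.2871     0.0990]
  [   0.1772     0.5941     1.5842]
x = (I − A)⁻¹ d = adj(I−A)·d / det(I−A), with det(I−A) = 0.47975:
  x_1 = (0.5050·450 + 0.0000·625 + 0.0000·975) / 0.47975 = 227.25 / 0.47975 ≈ 473.68
  x_2 = (0.1000·450 + 0.6175·625 + 0.0475·975) / 0.47975 = 477.25 / 0.47975 ≈ 994.79
  x_3 = (0.0850·450 + 0.2850·625 + 0.7600·975) / 0.47975 = 957.375 / 0.47975 ≈ 1995.57

x_1 = 473.68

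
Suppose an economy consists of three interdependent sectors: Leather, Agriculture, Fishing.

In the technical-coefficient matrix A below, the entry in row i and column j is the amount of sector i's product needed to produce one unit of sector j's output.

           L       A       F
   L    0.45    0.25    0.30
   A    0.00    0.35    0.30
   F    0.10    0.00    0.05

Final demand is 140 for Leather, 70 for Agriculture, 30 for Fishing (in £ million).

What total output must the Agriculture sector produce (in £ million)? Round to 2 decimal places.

x_A = 139.54

I − A =
  [   0.55    -0.25    -0.30]
  [   0.00     0.65    -0.30]
  [  -0.10     0.00     0.95]
Cofactors of I−A, C_ij = (−1)^(i+j)·(minor ij) (rows/columns in the sector order above):
  C_11 = (0.65)(0.95) − (-0.30)(0.00) = 0.6175
  C_12 = −[(0.00)(0.95) − (-0.30)(-0.10)] = 0.0300
  C_13 = (0.00)(0.00) − (0.65)(-0.10) = 0.0650
  C_21 = −[(-0.25)(0.95) − (-0.30)(0.00)] = 0.2375
  C_22 = (0.55)(0.95) − (-0.30)(-0.10) = 0.4925
  C_23 = −[(0.55)(0.00) − (-0.25)(-0.10)] = 0.0250
  C_31 = (-0.25)(-0.30) − (-0.30)(0.65) = 0.2700
  C_32 = −[(0.55)(-0.30) − (-0.30)(0.00)] = 0.1650
  C_33 = (0.55)(0.65) − (-0.25)(0.00) = 0.3575
det(I−A) = Σ_j (I−A)_1j·C_1j = (0.55)(0.6175) + (-0.25)(0.0300) + (-0.30)(0.0650) = 0.312625
adj(I−A) = Cᵀ =
  [ 0.6175   0.2375   0.2700]
  [ 0.0300   0.4925   0.1650]
  [ 0.0650   0.0250   0.3575]
(I − A)⁻¹ = adj(I−A) / det(I−A) ≈
  [   1.9752     0.7597     0.8637]
  [   0.0960     1.5754     0.5278]
  [   0.2079     0.0800     1.1435]
x = (I − A)⁻¹ d = adj(I−A)·d / det(I−A), with det(I−A) = 0.312625:
  x_L = (0.6175·140 + 0.2375·70 + 0.2700·30) / 0.312625 = 111.175 / 0.312625 ≈ 355.62
  x_A = (0.0300·140 + 0.4925·70 + 0.1650·30) / 0.312625 = 43.625 / 0.312625 ≈ 139.54
  x_F = (0.0650·140 + 0.0250·70 + 0.3575·30) / 0.312625 = 21.575 / 0.312625 ≈ 69.01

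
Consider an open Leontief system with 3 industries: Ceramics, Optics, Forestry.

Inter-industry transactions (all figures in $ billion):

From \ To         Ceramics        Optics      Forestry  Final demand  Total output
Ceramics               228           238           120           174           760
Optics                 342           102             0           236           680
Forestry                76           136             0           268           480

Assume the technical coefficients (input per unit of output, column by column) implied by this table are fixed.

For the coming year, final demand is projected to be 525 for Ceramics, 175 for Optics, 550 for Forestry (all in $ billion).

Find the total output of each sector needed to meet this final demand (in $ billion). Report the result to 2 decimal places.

x_C = 1607.94, x_O = 1057.14, x_F = 922.22

Technical coefficients a_ij = z_ij / X_j:
  a_CC = 228/760 = 0.30, a_OC = 342/760 = 0.45, a_FC = 76/760 = 0.10
  a_CO = 238/680 = 0.35, a_OO = 102/680 = 0.15, a_FO = 136/680 = 0.20
  a_CF = 120/480 = 0.25, a_OF = 0/480 = 0.00, a_FF = 0/480 = 0.00
I − A =
  [   0.70    -0.35    -0.25]
  [  -0.45     0.85     0.00]
  [  -0.10    -0.20     1.00]
Cofactors of I−A, C_ij = (−1)^(i+j)·(minor ij) (rows/columns in the sector order above):
  C_11 = (0.85)(1.00) − (0.00)(-0.20) = 0.8500
  C_12 = −[(-0.45)(1.00) − (0.00)(-0.10)] = 0.4500
  C_13 = (-0.45)(-0.20) − (0.85)(-0.10) = 0.1750
  C_21 = −[(-0.35)(1.00) − (-0.25)(-0.20)] = 0.4000
  C_22 = (0.70)(1.00) − (-0.25)(-0.10) = 0.6750
  C_23 = −[(0.70)(-0.20) − (-0.35)(-0.10)] = 0.1750
  C_31 = (-0.35)(0.00) − (-0.25)(0.85) = 0.2125
  C_32 = −[(0.70)(0.00) − (-0.25)(-0.45)] = 0.1125
  C_33 = (0.70)(0.85) − (-0.35)(-0.45) = 0.4375
det(I−A) = Σ_j (I−A)_1j·C_1j = (0.70)(0.8500) + (-0.35)(0.4500) + (-0.25)(0.1750) = 0.39375
adj(I−A) = Cᵀ =
  [ 0.8500   0.4000   0.2125]
  [ 0.4500   0.6750   0.1125]
  [ 0.1750   0.1750   0.4375]
(I − A)⁻¹ = adj(I−A) / det(I−A) ≈
  [   2.1587     1.0159     0.5397]
  [   1.1429     1.7143     0.2857]
  [   0.4444     0.4444     1.1111]
x = (I − A)⁻¹ d = adj(I−A)·d / det(I−A), with det(I−A) = 0.39375:
  x_C = (0.8500·525 + 0.4000·175 + 0.2125·550) / 0.39375 = 633.125 / 0.39375 ≈ 1607.94
  x_O = (0.4500·525 + 0.6750·175 + 0.1125·550) / 0.39375 = 416.25 / 0.39375 ≈ 1057.14
  x_F = (0.1750·525 + 0.1750·175 + 0.4375·550) / 0.39375 = 363.125 / 0.39375 ≈ 922.22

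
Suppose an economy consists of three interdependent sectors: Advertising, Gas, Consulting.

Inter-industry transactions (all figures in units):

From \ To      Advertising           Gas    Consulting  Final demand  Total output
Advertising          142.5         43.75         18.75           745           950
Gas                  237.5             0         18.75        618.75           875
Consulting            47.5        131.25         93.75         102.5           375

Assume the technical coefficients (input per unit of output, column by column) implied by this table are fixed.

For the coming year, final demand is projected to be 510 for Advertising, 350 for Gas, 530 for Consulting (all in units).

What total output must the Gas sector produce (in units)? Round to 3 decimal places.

x_G = 564.277

Technical coefficients a_ij = z_ij / X_j:
  a_AA = 142.5/950 = 0.15, a_GA = 237.5/950 = 0.25, a_CA = 47.5/950 = 0.05
  a_AG = 43.75/875 = 0.05, a_GG = 0/875 = 0.00, a_CG = 131.25/875 = 0.15
  a_AC = 18.75/375 = 0.05, a_GC = 18.75/375 = 0.05, a_CC = 93.75/375 = 0.25
I − A =
  [   0.85    -0.05    -0.05]
  [  -0.25     1.00    -0.05]
  [  -0.05    -0.15     0.75]
Cofactors of I−A, C_ij = (−1)^(i+j)·(minor ij) (rows/columns in the sector order above):
  C_11 = (1.00)(0.75) − (-0.05)(-0.15) = 0.7425
  C_12 = −[(-0.25)(0.75) − (-0.05)(-0.05)] = 0.1900
  C_13 = (-0.25)(-0.15) − (1.00)(-0.05) = 0.0875
  C_21 = −[(-0.05)(0.75) − (-0.05)(-0.15)] = 0.0450
  C_22 = (0.85)(0.75) − (-0.05)(-0.05) = 0.6350
  C_23 = −[(0.85)(-0.15) − (-0.05)(-0.05)] = 0.1300
  C_31 = (-0.05)(-0.05) − (-0.05)(1.00) = 0.0525
  C_32 = −[(0.85)(-0.05) − (-0.05)(-0.25)] = 0.0550
  C_33 = (0.85)(1.00) − (-0.05)(-0.25) = 0.8375
det(I−A) = Σ_j (I−A)_1j·C_1j = (0.85)(0.7425) + (-0.05)(0.1900) + (-0.05)(0.0875) = 0.61725
adj(I−A) = Cᵀ =
  [ 0.7425   0.0450   0.0525]
  [ 0.1900   0.6350   0.0550]
  [ 0.0875   0.1300   0.8375]
(I − A)⁻¹ = adj(I−A) / det(I−A) ≈
  [   1.2029     0.0729     0.0851]
  [   0.3078     1.0288     0.0891]
  [   0.1418     0.2106     1.3568]
x = (I − A)⁻¹ d = adj(I−A)·d / det(I−A), with det(I−A) = 0.61725:
  x_A = (0.7425·510 + 0.0450·350 + 0.0525·530) / 0.61725 = 422.25 / 0.61725 ≈ 684.083
  x_G = (0.1900·510 + 0.6350·350 + 0.0550·530) / 0.61725 = 348.30 / 0.61725 ≈ 564.277
  x_C = (0.0875·510 + 0.1300·350 + 0.8375·530) / 0.61725 = 534.00 / 0.61725 ≈ 865.128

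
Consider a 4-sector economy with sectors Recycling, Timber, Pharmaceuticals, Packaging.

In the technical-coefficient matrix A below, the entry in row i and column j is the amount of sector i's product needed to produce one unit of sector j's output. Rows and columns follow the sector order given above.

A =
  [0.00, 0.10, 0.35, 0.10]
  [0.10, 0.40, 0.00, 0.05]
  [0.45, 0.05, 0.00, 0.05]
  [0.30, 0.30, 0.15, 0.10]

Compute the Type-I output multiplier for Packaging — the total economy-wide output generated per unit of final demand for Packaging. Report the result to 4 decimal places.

m_4 = 1.7315

I − A =
  [   1.00    -0.10    -0.35    -0.10]
  [  -0.10     0.60     0.00    -0.05]
  [  -0.45    -0.05     1.00    -0.05]
  [  -0.30    -0.30    -0.15     0.90]
Compute the cofactors C_ij = (−1)^(i+j)·(3×3 minor ij) of I−A; the adjugate is their transpose:
adj(I−A) = Cᵀ =
  [ 0.520125   0.141000   0.193500   0.076375]
  [ 0.107625   0.708750   0.045750   0.053875]
  [ 0.252000   0.114000   0.493500   0.061750]
  [ 0.251250   0.302250   0.162000   0.493750]
det(I−A) = Σ_j (I−A)_1j·C_1j = (1.00)(0.520125) + (-0.10)(0.107625) + (-0.35)(0.252000) + (-0.10)(0.251250) = 0.3960375
(I − A)⁻¹ = adj(I−A) / det(I−A) ≈
  [   1.31332     0.35603     0.48859     0.19285]
  [   0.27175     1.78960     0.11552     0.13604]
  [   0.63630     0.28785     1.24609     0.15592]
  [   0.63441     0.76319     0.40905     1.24673]
The output multiplier for sector j is the column-j sum of the Leontief inverse (I − A)⁻¹ = adj(I−A) / det(I−A).
Column 4 of adj(I−A): (0.076375, 0.053875, 0.061750, 0.493750); det(I−A) = 0.3960375.
m_4 = (0.076375 + 0.053875 + 0.061750 + 0.493750) / 0.3960375 = 0.68575 / 0.3960375 ≈ 1.7315.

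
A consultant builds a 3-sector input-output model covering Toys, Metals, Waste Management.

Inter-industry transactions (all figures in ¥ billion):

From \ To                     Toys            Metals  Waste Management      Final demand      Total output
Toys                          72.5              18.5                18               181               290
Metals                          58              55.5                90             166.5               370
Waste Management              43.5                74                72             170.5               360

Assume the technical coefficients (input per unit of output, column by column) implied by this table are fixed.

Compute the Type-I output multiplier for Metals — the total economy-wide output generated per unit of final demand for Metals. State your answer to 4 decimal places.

m_2 = 1.7611

Technical coefficients a_ij = z_ij / X_j:
  a_11 = 72.5/290 = 0.25, a_21 = 58/290 = 0.20, a_31 = 43.5/290 = 0.15
  a_12 = 18.5/370 = 0.05, a_22 = 55.5/370 = 0.15, a_32 = 74/370 = 0.20
  a_13 = 18/360 = 0.05, a_23 = 90/360 = 0.25, a_33 = 72/360 = 0.20
I − A =
  [   0.75    -0.05    -0.05]
  [  -0.20     0.85    -0.25]
  [  -0.15    -0.20     0.80]
Cofactors of I−A, C_ij = (−1)^(i+j)·(minor ij) (rows/columns in the sector order above):
  C_11 = (0.85)(0.80) − (-0.25)(-0.20) = 0.6300
  C_12 = −[(-0.20)(0.80) − (-0.25)(-0.15)] = 0.1975
  C_13 = (-0.20)(-0.20) − (0.85)(-0.15) = 0.1675
  C_21 = −[(-0.05)(0.80) − (-0.05)(-0.20)] = 0.0500
  C_22 = (0.75)(0.80) − (-0.05)(-0.15) = 0.5925
  C_23 = −[(0.75)(-0.20) − (-0.05)(-0.15)] = 0.1575
  C_31 = (-0.05)(-0.25) − (-0.05)(0.85) = 0.0550
  C_32 = −[(0.75)(-0.25) − (-0.05)(-0.20)] = 0.1975
  C_33 = (0.75)(0.85) − (-0.05)(-0.20) = 0.6275
det(I−A) = Σ_j (I−A)_1j·C_1j = (0.75)(0.6300) + (-0.05)(0.1975) + (-0.05)(0.1675) = 0.45425
adj(I−A) = Cᵀ =
  [ 0.6300   0.0500   0.0550]
  [ 0.1975   0.5925   0.1975]
  [ 0.1675   0.1575   0.6275]
(I − A)⁻¹ = adj(I−A) / det(I−A) ≈
  [   1.38690     0.11007     0.12108]
  [   0.43478     1.30435     0.43478]
  [   0.36874     0.34673     1.38140]
The output multiplier for sector j is the column-j sum of the Leontief inverse (I − A)⁻¹ = adj(I−A) / det(I−A).
Column 2 of adj(I−A): (0.0500, 0.5925, 0.1575); det(I−A) = 0.45425.
m_2 = (0.0500 + 0.5925 + 0.1575) / 0.45425 = 0.80 / 0.45425 ≈ 1.7611.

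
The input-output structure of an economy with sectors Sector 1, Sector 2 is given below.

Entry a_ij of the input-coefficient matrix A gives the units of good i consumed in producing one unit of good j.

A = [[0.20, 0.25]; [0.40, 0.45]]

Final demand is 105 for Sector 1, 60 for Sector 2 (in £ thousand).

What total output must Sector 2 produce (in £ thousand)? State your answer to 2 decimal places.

x_2 = 264.71

I − A =
  [   0.80    -0.25]
  [  -0.40     0.55]
det(I−A) = (0.80)(0.55) − (-0.25)(-0.40) = 0.3400
adj(I−A) = [[0.55, 0.25], [0.40, 0.80]]
(I − A)⁻¹ = adj(I−A) / det(I−A) ≈
  [   1.6176     0.7353]
  [   1.1765     2.3529]
x = (I − A)⁻¹ d = adj(I−A)·d / det(I−A), with det(I−A) = 0.3400:
  x_1 = (0.55·105 + 0.25·60) / 0.3400 = 72.75 / 0.3400 ≈ 213.97
  x_2 = (0.40·105 + 0.80·60) / 0.3400 = 90.00 / 0.3400 ≈ 264.71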